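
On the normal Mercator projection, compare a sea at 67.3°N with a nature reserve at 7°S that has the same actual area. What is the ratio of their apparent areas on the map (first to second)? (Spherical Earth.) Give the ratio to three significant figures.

6.62

On Mercator, area is exaggerated by sec²φ = 1/cos²φ.
At 67.3°: sec²(67.3°) = 1/0.3859² = 6.715.
At 7°: sec²(7°) = 1/0.9925² = 1.015.
Ratio = 6.715/1.015 = cos²(7°)/cos²(67.3°) ≈ 6.62.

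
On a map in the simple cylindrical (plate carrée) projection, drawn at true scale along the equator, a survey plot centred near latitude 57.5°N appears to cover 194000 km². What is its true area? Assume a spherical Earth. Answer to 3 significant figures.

Plate carrée maps x = Rλ, y = Rφ. The meridian scale is h = 1 and the parallel scale is k = 1/cos φ = sec φ.
Areal scale = h·k = 1 × sec φ; at 57.5°, h = 1.000, k = 1.861, so h·k = 1.861.
True area = apparent / (areal scale) = 194000 / 1.861 ≈ 104000 km².

104000 km²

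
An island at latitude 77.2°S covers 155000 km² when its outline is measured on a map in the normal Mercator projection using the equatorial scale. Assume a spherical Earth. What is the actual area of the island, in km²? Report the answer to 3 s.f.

Mercator is conformal, so the point scale is isotropic: h = k = sec φ = 1/cos φ.
Areal scale = k² = sec²φ = 1/cos²(77.2°) = 1/0.2215² = 20.37.
True area = apparent / (areal scale) = 155000 / 20.37 ≈ 7610 km².

7610 km²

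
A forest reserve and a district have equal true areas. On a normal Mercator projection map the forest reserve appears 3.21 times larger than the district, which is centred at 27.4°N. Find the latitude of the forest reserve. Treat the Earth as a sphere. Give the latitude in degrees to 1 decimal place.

Mercator areal scale is sec²φ, so apparent-area ratio = sec²φ₁ / sec²φ₂ = cos²φ₂ / cos²φ₁.
cos²φ₂ / cos²φ₁ = 3.21  ⇒  cos φ₁ = cos 27.4° / √3.21 = 0.8878/1.792 = 0.4955.
φ₁ = arccos(0.4955) ≈ 60.3°.

60.3°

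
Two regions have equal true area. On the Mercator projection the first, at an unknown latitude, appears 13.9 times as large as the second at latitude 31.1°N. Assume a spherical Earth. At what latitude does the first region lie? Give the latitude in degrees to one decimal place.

For equal true areas on Mercator, apparent areas scale as sec²φ, so the ratio is cos²φ₂ / cos²φ₁.
cos²φ₂ / cos²φ₁ = 13.9  ⇒  cos φ₁ = cos 31.1° / √13.9 = 0.8563/3.728 = 0.2297.
φ₁ = arccos(0.2297) ≈ 76.7°.

76.7°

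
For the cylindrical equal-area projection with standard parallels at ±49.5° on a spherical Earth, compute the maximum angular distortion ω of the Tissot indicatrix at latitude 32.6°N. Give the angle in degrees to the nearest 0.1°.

29.5°

Cylindrical equal-area (φ₀ = 49.5°): h = cos φ / cos 49.5° along meridians, k = cos 49.5° / cos φ along parallels; h·k = 1.
At 32.6°: h = 1.297, k = 0.7709; principal scales a = 1.297, b = 0.7709.
sin(ω/2) = (a − b)/(a + b) = 0.5263/2.068 = 0.2545, so ω = 2 arcsin(0.2545) ≈ 29.5°.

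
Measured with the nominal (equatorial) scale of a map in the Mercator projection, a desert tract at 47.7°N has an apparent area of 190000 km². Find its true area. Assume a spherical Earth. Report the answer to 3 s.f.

The Mercator projection is conformal; its linear scale factor is the same in every direction and equals sec φ = 1/cos φ.
Areal scale = k² = sec²φ = 1/cos²(47.7°) = 1/0.6730² = 2.208.
True area = apparent / (areal scale) = 190000 / 2.208 ≈ 86100 km².

86100 km²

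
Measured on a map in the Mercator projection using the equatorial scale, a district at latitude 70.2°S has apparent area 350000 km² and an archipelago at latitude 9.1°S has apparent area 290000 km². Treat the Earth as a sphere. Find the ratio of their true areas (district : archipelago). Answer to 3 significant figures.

Since Mercator area scale is 1/cos²φ, the true area equals the apparent area multiplied by cos²φ.
True area of district: 350000 × cos²(70.2°) = 350000 × 0.1147 = 40160 km².
True area of archipelago: 290000 × cos²(9.1°) = 290000 × 0.9750 = 282700 km².
Ratio = 40160 / 282700 ≈ 0.142.

0.142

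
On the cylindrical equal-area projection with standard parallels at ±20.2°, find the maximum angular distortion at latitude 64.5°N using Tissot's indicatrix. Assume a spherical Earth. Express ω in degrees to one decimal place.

81.4°

Cylindrical equal-area (φ₀ = 20.2°): h = cos φ / cos 20.2° along meridians, k = cos 20.2° / cos φ along parallels; h·k = 1.
At 64.5°: h = 0.4587, k = 2.180; principal scales a = 2.180, b = 0.4587.
sin(ω/2) = (a − b)/(a + b) = 1.721/2.639 = 0.6523, so ω = 2 arcsin(0.6523) ≈ 81.4°.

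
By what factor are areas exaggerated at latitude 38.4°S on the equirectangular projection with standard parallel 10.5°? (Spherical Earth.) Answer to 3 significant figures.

The equidistant cylindrical projection with φ₀ = 10.5° has h = 1 (meridians true) and k = cos φ₀ / cos φ along parallels.
Areal scale = h·k = 1 × cos φ₀ / cos φ; at 38.4°, h = 1.000, k = 1.255, so h·k = 1.255.

1.25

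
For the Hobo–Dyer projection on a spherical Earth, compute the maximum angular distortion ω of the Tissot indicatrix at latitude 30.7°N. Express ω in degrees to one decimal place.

The Hobo–Dyer projection is cylindrical equal-area with φ₀ = 37.5°. A cylindrical equal-area projection with standard parallel φ₀ has meridian scale h = cos φ / cos φ₀ and parallel scale k = cos φ₀ / cos φ (so areas are preserved, h·k = 1).
At 30.7°: h = 1.084, k = 0.9227; principal scales a = 1.084, b = 0.9227.
sin(ω/2) = (a − b)/(a + b) = 0.1612/2.006 = 0.08032, so ω = 2 arcsin(0.08032) ≈ 9.2°.

9.2°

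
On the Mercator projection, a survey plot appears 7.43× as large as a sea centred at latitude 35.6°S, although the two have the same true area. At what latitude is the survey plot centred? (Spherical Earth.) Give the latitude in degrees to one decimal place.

For equal true areas on Mercator, apparent areas scale as sec²φ, so the ratio is cos²φ₂ / cos²φ₁.
cos²φ₂ / cos²φ₁ = 7.43  ⇒  cos φ₁ = cos 35.6° / √7.43 = 0.8131/2.726 = 0.2983.
φ₁ = arccos(0.2983) ≈ 72.6°.

72.6°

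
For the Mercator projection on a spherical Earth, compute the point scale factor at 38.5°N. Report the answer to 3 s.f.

For Mercator, h = k = sec φ (a conformal cylindrical projection has a single point scale, 1/cos φ).
k = 1/cos 38.5° = 1/0.7826 = 1.278.

1.28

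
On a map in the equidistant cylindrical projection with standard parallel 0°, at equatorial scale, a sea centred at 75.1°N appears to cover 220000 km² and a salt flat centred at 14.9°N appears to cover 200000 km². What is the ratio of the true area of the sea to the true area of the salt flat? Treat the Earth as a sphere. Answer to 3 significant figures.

On the plate carrée, areal scale = h·k = 1 × sec φ, so true area = apparent × cos φ.
True area of sea: 220000 × cos(75.1°) = 220000 × 0.2571 = 56570 km².
True area of salt flat: 200000 × cos(14.9°) = 200000 × 0.9664 = 193300 km².
Ratio = 56570 / 193300 ≈ 0.293.

0.293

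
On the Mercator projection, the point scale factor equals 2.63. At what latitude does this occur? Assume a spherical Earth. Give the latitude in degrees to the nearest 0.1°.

67.7°

Mercator scale is k = sec φ = 1/cos φ.
1/cos φ = 2.63  ⇒  cos φ = 0.3802  ⇒  φ = arccos(0.3802) ≈ 67.7°.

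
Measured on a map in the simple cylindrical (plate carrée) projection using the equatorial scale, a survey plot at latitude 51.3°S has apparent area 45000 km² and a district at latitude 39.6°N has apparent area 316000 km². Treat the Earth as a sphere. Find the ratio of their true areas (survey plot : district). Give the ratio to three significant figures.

On the plate carrée, areal scale = h·k = 1 × sec φ, so true area = apparent × cos φ.
True area of survey plot: 45000 × cos(51.3°) = 45000 × 0.6252 = 28140 km².
True area of district: 316000 × cos(39.6°) = 316000 × 0.7705 = 243500 km².
Ratio = 28140 / 243500 ≈ 0.116.

0.116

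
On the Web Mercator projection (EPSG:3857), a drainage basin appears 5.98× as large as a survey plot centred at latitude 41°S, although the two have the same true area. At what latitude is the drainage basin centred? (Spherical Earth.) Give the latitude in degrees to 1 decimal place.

72.0°

Mercator areal scale is sec²φ, so apparent-area ratio = sec²φ₁ / sec²φ₂ = cos²φ₂ / cos²φ₁.
cos²φ₂ / cos²φ₁ = 5.98  ⇒  cos φ₁ = cos 41° / √5.98 = 0.7547/2.445 = 0.3086.
φ₁ = arccos(0.3086) ≈ 72.0°.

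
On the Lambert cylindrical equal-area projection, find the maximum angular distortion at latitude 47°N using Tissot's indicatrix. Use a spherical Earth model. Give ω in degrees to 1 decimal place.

42.8°

The Lambert cylindrical equal-area projection is the cylindrical equal-area projection with its standard parallel at the equator (φ₀ = 0). For cylindrical equal-area with standard parallel φ₀, h = cos φ / cos φ₀ and k = cos φ₀ / cos φ, so h·k = 1.
At 47°: h = 0.6820, k = 1.466; principal scales a = 1.466, b = 0.6820.
sin(ω/2) = (a − b)/(a + b) = 0.7843/2.148 = 0.3651, so ω = 2 arcsin(0.3651) ≈ 42.8°.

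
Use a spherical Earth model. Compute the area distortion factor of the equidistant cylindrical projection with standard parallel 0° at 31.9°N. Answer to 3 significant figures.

Plate carrée maps x = Rλ, y = Rφ. The meridian scale is h = 1 and the parallel scale is k = 1/cos φ = sec φ.
Areal scale = h·k = 1 × sec φ; at 31.9°, h = 1.000, k = 1.178, so h·k = 1.178.

1.18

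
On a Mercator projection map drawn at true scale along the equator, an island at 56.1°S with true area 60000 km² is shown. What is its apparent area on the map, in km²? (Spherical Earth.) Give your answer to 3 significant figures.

193000 km²

Mercator is conformal, so the point scale is isotropic: h = k = sec φ = 1/cos φ.
Areal scale = k² = sec²φ = 1/cos²(56.1°) = 1/0.5577² = 3.215.
Apparent area = 60000 × 3.215 ≈ 193000 km².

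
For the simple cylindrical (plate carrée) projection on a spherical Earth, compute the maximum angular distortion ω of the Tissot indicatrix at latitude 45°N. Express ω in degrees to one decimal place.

In the plate carrée (x = Rλ, y = Rφ), meridians are true-scale (h = 1) and parallels are stretched by k = sec φ.
At 45°: h = 1.000, k = 1.414; principal scales a = 1.414, b = 1.000.
sin(ω/2) = (a − b)/(a + b) = 0.4142/2.414 = 0.1716, so ω = 2 arcsin(0.1716) ≈ 19.8°.

19.8°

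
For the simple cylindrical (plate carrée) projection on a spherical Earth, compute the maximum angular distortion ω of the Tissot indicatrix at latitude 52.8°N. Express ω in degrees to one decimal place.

Plate carrée maps x = Rλ, y = Rφ. The meridian scale is h = 1 and the parallel scale is k = 1/cos φ = sec φ.
At 52.8°: h = 1.000, k = 1.654; principal scales a = 1.654, b = 1.000.
sin(ω/2) = (a − b)/(a + b) = 0.6540/2.654 = 0.2464, so ω = 2 arcsin(0.2464) ≈ 28.5°.

28.5°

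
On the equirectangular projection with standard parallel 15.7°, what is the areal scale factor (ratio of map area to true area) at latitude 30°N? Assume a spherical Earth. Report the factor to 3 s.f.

1.11

In the equirectangular projection with standard parallel φ₀ = 15.7° (x = Rλ cos φ₀, y = Rφ), meridians are true-scale (h = 1) and the parallel scale is k = cos φ₀ / cos φ.
Areal scale = h·k = 1 × cos φ₀ / cos φ; at 30°, h = 1.000, k = 1.112, so h·k = 1.112.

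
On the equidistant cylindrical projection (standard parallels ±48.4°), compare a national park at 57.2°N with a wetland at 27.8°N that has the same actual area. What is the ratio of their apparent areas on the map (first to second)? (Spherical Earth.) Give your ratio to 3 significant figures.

1.63

In the equirectangular projection with standard parallel φ₀ = 48.4° (x = Rλ cos φ₀, y = Rφ), meridians are true-scale (h = 1) and the parallel scale is k = cos φ₀ / cos φ.
Areal scale at 57.2°: h·k = 1.000 × 1.226 = 1.226.
Areal scale at 27.8°: h·k = 1.000 × 0.7506 = 0.7506.
Ratio = 1.226/0.7506 ≈ 1.63.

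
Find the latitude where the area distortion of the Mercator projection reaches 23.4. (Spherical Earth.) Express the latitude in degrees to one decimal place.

78.1°

Mercator areal scale is sec²φ.
sec²φ = 23.4  ⇒  cos²φ = 0.04274  ⇒  cos φ = 0.2067.
φ = arccos(0.2067) ≈ 78.1°.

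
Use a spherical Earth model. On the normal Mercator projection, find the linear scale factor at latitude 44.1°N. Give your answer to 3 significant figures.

For Mercator, h = k = sec φ (a conformal cylindrical projection has a single point scale, 1/cos φ).
k = 1/cos 44.1° = 1/0.7181 = 1.393.

1.39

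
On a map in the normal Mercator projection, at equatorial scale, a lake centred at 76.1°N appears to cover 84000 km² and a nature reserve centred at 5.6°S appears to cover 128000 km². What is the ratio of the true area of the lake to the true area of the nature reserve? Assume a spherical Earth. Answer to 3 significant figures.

0.0382

Mercator's areal exaggeration is sec²φ; hence true area = (apparent area) · cos²φ.
True area of lake: 84000 × cos²(76.1°) = 84000 × 0.05771 = 4848 km².
True area of nature reserve: 128000 × cos²(5.6°) = 128000 × 0.9905 = 126800 km².
Ratio = 4848 / 126800 ≈ 0.0382.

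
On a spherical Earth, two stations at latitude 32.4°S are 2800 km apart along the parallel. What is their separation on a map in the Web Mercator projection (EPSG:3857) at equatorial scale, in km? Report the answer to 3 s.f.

For Mercator, h = k = sec φ (a conformal cylindrical projection has a single point scale, 1/cos φ).
Along the parallel, k = sec 32.4° = 1/0.8443 = 1.184.
Map distance = 2800 × 1.184 ≈ 3320 km.

3320 km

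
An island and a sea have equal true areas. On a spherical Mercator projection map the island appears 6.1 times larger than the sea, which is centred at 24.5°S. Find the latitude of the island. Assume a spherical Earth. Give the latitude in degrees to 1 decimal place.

Mercator areal scale is sec²φ, so apparent-area ratio = sec²φ₁ / sec²φ₂ = cos²φ₂ / cos²φ₁.
cos²φ₂ / cos²φ₁ = 6.1  ⇒  cos φ₁ = cos 24.5° / √6.1 = 0.9100/2.470 = 0.3684.
φ₁ = arccos(0.3684) ≈ 68.4°.

68.4°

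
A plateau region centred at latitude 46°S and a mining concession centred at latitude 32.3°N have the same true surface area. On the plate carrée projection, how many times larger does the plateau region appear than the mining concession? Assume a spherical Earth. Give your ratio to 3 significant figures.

1.22

For the equirectangular projection with φ₀ = 0 (plate carrée), h = 1 along meridians and k = sec φ along parallels.
Areal scale at 46°: h·k = 1.000 × 1.440 = 1.440.
Areal scale at 32.3°: h·k = 1.000 × 1.183 = 1.183.
Ratio = 1.440/1.183 ≈ 1.22.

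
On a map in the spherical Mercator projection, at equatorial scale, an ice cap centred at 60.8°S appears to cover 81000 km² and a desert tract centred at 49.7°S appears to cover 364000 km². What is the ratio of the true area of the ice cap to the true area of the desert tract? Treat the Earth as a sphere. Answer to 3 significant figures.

0.127

Mercator's areal exaggeration is sec²φ; hence true area = (apparent area) · cos²φ.
True area of ice cap: 81000 × cos²(60.8°) = 81000 × 0.2380 = 19280 km².
True area of desert tract: 364000 × cos²(49.7°) = 364000 × 0.4183 = 152300 km².
Ratio = 19280 / 152300 ≈ 0.127.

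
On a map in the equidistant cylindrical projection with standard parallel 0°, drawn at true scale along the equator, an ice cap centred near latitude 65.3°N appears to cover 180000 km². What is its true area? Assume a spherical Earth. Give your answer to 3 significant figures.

In the plate carrée (x = Rλ, y = Rφ), meridians are true-scale (h = 1) and parallels are stretched by k = sec φ.
Areal scale = h·k = 1 × sec φ; at 65.3°, h = 1.000, k = 2.393, so h·k = 2.393.
True area = apparent / (areal scale) = 180000 / 2.393 ≈ 75200 km².

75200 km²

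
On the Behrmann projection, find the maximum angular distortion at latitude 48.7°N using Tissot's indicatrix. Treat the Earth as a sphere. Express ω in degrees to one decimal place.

30.8°

The Behrmann projection is cylindrical equal-area with φ₀ = 30°. For cylindrical equal-area with standard parallel φ₀, h = cos φ / cos φ₀ and k = cos φ₀ / cos φ, so h·k = 1.
At 48.7°: h = 0.7621, k = 1.312; principal scales a = 1.312, b = 0.7621.
sin(ω/2) = (a − b)/(a + b) = 0.5501/2.074 = 0.2652, so ω = 2 arcsin(0.2652) ≈ 30.8°.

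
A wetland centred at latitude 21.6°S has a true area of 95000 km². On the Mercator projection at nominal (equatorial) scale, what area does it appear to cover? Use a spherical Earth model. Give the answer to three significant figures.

110000 km²

The Mercator projection is conformal; its linear scale factor is the same in every direction and equals sec φ = 1/cos φ.
Areal scale = k² = sec²φ = 1/cos²(21.6°) = 1/0.9298² = 1.157.
Apparent area = 95000 × 1.157 ≈ 110000 km².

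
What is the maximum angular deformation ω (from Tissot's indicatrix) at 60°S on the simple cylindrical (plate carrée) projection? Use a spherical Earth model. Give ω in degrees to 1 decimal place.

In the plate carrée (x = Rλ, y = Rφ), meridians are true-scale (h = 1) and parallels are stretched by k = sec φ.
At 60°: h = 1.000, k = 2.000; principal scales a = 2.000, b = 1.000.
sin(ω/2) = (a − b)/(a + b) = 1.0000/3.000 = 0.3333, so ω = 2 arcsin(0.3333) ≈ 38.9°.

38.9°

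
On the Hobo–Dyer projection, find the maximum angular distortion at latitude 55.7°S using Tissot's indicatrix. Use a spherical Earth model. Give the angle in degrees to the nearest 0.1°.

38.5°

The Hobo–Dyer projection is cylindrical equal-area with φ₀ = 37.5°. Cylindrical equal-area (φ₀ = 37.5°): h = cos φ / cos 37.5° along meridians, k = cos 37.5° / cos φ along parallels; h·k = 1.
At 55.7°: h = 0.7103, k = 1.408; principal scales a = 1.408, b = 0.7103.
sin(ω/2) = (a − b)/(a + b) = 0.6975/2.118 = 0.3293, so ω = 2 arcsin(0.3293) ≈ 38.5°.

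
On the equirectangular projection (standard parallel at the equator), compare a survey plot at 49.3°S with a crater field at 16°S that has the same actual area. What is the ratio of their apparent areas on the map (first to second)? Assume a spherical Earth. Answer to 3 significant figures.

1.47

For the equirectangular projection with φ₀ = 0 (plate carrée), h = 1 along meridians and k = sec φ along parallels.
Areal scale at 49.3°: h·k = 1.000 × 1.534 = 1.534.
Areal scale at 16°: h·k = 1.000 × 1.040 = 1.040.
Ratio = 1.534/1.040 ≈ 1.47.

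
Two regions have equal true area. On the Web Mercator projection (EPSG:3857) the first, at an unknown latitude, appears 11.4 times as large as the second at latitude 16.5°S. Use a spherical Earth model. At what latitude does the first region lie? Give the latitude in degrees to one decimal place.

73.5°

For equal true areas on Mercator, apparent areas scale as sec²φ, so the ratio is cos²φ₂ / cos²φ₁.
cos²φ₂ / cos²φ₁ = 11.4  ⇒  cos φ₁ = cos 16.5° / √11.4 = 0.9588/3.376 = 0.2840.
φ₁ = arccos(0.2840) ≈ 73.5°.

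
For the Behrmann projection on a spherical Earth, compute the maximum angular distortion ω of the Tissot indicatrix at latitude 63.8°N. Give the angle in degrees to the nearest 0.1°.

71.9°

Behrmann is a cylindrical equal-area projection with standard parallels at ±30°. For cylindrical equal-area with standard parallel φ₀, h = cos φ / cos φ₀ and k = cos φ₀ / cos φ, so h·k = 1.
At 63.8°: h = 0.5098, k = 1.962; principal scales a = 1.962, b = 0.5098.
sin(ω/2) = (a − b)/(a + b) = 1.452/2.471 = 0.5874, so ω = 2 arcsin(0.5874) ≈ 71.9°.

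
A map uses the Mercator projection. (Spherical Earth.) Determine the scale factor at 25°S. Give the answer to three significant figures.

For Mercator, h = k = sec φ (a conformal cylindrical projection has a single point scale, 1/cos φ).
k = 1/cos 25° = 1/0.9063 = 1.103.

1.10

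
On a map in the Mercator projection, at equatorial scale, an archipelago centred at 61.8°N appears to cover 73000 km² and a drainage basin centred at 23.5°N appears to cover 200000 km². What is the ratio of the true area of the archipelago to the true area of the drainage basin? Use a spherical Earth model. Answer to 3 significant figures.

0.0969

Mercator's areal exaggeration is sec²φ; hence true area = (apparent area) · cos²φ.
True area of archipelago: 73000 × cos²(61.8°) = 73000 × 0.2233 = 16300 km².
True area of drainage basin: 200000 × cos²(23.5°) = 200000 × 0.8410 = 168200 km².
Ratio = 16300 / 168200 ≈ 0.0969.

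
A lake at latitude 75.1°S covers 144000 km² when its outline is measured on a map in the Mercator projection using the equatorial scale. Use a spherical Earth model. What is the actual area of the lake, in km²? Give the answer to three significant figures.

9520 km²

Mercator is conformal, so the point scale is isotropic: h = k = sec φ = 1/cos φ.
Areal scale = k² = sec²φ = 1/cos²(75.1°) = 1/0.2571² = 15.12.
True area = apparent / (areal scale) = 144000 / 15.12 ≈ 9520 km².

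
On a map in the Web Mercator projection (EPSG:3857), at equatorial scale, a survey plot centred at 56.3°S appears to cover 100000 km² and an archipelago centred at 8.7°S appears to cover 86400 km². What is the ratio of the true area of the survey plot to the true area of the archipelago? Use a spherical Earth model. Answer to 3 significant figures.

0.365

Mercator's areal exaggeration is sec²φ; hence true area = (apparent area) · cos²φ.
True area of survey plot: 100000 × cos²(56.3°) = 100000 × 0.3079 = 30790 km².
True area of archipelago: 86400 × cos²(8.7°) = 86400 × 0.9771 = 84420 km².
Ratio = 30790 / 84420 ≈ 0.365.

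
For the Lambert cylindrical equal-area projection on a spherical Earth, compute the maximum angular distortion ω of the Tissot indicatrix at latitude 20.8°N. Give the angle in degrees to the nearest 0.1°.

7.7°

The Lambert cylindrical equal-area projection is the cylindrical equal-area projection with its standard parallel at the equator (φ₀ = 0). A cylindrical equal-area projection with standard parallel φ₀ has meridian scale h = cos φ / cos φ₀ and parallel scale k = cos φ₀ / cos φ (so areas are preserved, h·k = 1).
At 20.8°: h = 0.9348, k = 1.070; principal scales a = 1.070, b = 0.9348.
sin(ω/2) = (a − b)/(a + b) = 0.1349/2.005 = 0.06729, so ω = 2 arcsin(0.06729) ≈ 7.7°.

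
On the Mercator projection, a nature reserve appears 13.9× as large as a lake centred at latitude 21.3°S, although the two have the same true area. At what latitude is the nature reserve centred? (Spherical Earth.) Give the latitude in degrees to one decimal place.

Mercator areal scale is sec²φ, so apparent-area ratio = sec²φ₁ / sec²φ₂ = cos²φ₂ / cos²φ₁.
cos²φ₂ / cos²φ₁ = 13.9  ⇒  cos φ₁ = cos 21.3° / √13.9 = 0.9317/3.728 = 0.2499.
φ₁ = arccos(0.2499) ≈ 75.5°.

75.5°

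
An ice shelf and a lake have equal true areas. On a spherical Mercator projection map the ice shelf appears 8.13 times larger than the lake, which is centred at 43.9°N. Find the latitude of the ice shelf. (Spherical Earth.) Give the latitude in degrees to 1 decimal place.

Mercator areal scale is sec²φ, so apparent-area ratio = sec²φ₁ / sec²φ₂ = cos²φ₂ / cos²φ₁.
cos²φ₂ / cos²φ₁ = 8.13  ⇒  cos φ₁ = cos 43.9° / √8.13 = 0.7206/2.851 = 0.2527.
φ₁ = arccos(0.2527) ≈ 75.4°.

75.4°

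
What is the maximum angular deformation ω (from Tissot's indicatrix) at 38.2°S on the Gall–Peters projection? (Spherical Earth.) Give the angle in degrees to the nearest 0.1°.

12.1°

The Gall–Peters projection is cylindrical equal-area with φ₀ = 45°. For cylindrical equal-area with standard parallel φ₀, h = cos φ / cos φ₀ and k = cos φ₀ / cos φ, so h·k = 1.
At 38.2°: h = 1.111, k = 0.8998; principal scales a = 1.111, b = 0.8998.
sin(ω/2) = (a − b)/(a + b) = 0.2116/2.011 = 0.1052, so ω = 2 arcsin(0.1052) ≈ 12.1°.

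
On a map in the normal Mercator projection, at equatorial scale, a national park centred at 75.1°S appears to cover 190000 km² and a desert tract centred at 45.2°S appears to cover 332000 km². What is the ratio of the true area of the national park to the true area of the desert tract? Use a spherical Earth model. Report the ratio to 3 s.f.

0.0762

Mercator's areal exaggeration is sec²φ; hence true area = (apparent area) · cos²φ.
True area of national park: 190000 × cos²(75.1°) = 190000 × 0.06612 = 12560 km².
True area of desert tract: 332000 × cos²(45.2°) = 332000 × 0.4965 = 164800 km².
Ratio = 12560 / 164800 ≈ 0.0762.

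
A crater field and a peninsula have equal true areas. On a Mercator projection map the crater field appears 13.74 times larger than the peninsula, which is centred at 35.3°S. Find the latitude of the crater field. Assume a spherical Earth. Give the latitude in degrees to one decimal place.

For equal true areas on Mercator, apparent areas scale as sec²φ, so the ratio is cos²φ₂ / cos²φ₁.
cos²φ₂ / cos²φ₁ = 13.74  ⇒  cos φ₁ = cos 35.3° / √13.74 = 0.8161/3.707 = 0.2202.
φ₁ = arccos(0.2202) ≈ 77.3°.

77.3°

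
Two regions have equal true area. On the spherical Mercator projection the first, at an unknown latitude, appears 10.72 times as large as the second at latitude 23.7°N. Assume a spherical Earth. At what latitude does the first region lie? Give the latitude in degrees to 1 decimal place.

On Mercator, (apparent₁)/(apparent₂) = sec²φ₁ / sec²φ₂ when true areas are equal.
cos²φ₂ / cos²φ₁ = 10.72  ⇒  cos φ₁ = cos 23.7° / √10.72 = 0.9157/3.274 = 0.2797.
φ₁ = arccos(0.2797) ≈ 73.8°.

73.8°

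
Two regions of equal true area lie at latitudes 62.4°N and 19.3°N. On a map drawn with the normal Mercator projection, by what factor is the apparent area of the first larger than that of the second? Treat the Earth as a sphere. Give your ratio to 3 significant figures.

On Mercator, area is exaggerated by sec²φ = 1/cos²φ.
At 62.4°: sec²(62.4°) = 1/0.4633² = 4.659.
At 19.3°: sec²(19.3°) = 1/0.9438² = 1.123.
Ratio = 4.659/1.123 = cos²(19.3°)/cos²(62.4°) ≈ 4.15.

4.15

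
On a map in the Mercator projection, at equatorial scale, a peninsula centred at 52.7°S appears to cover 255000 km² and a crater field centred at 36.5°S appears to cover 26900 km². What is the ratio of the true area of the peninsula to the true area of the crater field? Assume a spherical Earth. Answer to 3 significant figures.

Since Mercator area scale is 1/cos²φ, the true area equals the apparent area multiplied by cos²φ.
True area of peninsula: 255000 × cos²(52.7°) = 255000 × 0.3672 = 93640 km².
True area of crater field: 26900 × cos²(36.5°) = 26900 × 0.6462 = 17380 km².
Ratio = 93640 / 17380 ≈ 5.39.

5.39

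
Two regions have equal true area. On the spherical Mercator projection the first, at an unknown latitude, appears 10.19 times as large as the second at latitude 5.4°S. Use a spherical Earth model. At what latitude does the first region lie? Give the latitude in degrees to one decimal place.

For equal true areas on Mercator, apparent areas scale as sec²φ, so the ratio is cos²φ₂ / cos²φ₁.
cos²φ₂ / cos²φ₁ = 10.19  ⇒  cos φ₁ = cos 5.4° / √10.19 = 0.9956/3.192 = 0.3119.
φ₁ = arccos(0.3119) ≈ 71.8°.

71.8°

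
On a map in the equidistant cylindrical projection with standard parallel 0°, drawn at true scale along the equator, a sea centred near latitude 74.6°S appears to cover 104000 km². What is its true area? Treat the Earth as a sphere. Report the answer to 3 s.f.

For the equirectangular projection with φ₀ = 0 (plate carrée), h = 1 along meridians and k = sec φ along parallels.
Areal scale = h·k = 1 × sec φ; at 74.6°, h = 1.000, k = 3.766, so h·k = 3.766.
True area = apparent / (areal scale) = 104000 / 3.766 ≈ 27600 km².

27600 km²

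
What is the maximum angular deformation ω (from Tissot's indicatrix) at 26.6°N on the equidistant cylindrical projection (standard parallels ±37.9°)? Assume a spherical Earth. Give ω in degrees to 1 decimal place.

With standard parallel φ₀ = 37.9°, the equirectangular projection gives x = Rλ cos φ₀, y = Rφ, so h = 1 and k = cos 37.9° / cos φ.
At 26.6°: h = 1.000, k = 0.8825; principal scales a = 1.000, b = 0.8825.
sin(ω/2) = (a − b)/(a + b) = 0.1175/1.882 = 0.06242, so ω = 2 arcsin(0.06242) ≈ 7.2°.

7.2°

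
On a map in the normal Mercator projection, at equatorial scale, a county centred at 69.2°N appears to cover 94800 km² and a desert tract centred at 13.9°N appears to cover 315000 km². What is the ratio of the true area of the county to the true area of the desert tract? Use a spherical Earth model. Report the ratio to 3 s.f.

0.0403

Mercator's areal exaggeration is sec²φ; hence true area = (apparent area) · cos²φ.
True area of county: 94800 × cos²(69.2°) = 94800 × 0.1261 = 11950 km².
True area of desert tract: 315000 × cos²(13.9°) = 315000 × 0.9423 = 296800 km².
Ratio = 11950 / 296800 ≈ 0.0403.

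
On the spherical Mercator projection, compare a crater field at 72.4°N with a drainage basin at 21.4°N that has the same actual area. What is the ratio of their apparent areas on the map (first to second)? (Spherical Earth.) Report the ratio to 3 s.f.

9.48

On Mercator, area is exaggerated by sec²φ = 1/cos²φ.
At 72.4°: sec²(72.4°) = 1/0.3024² = 10.94.
At 21.4°: sec²(21.4°) = 1/0.9311² = 1.154.
Ratio = 10.94/1.154 = cos²(21.4°)/cos²(72.4°) ≈ 9.48.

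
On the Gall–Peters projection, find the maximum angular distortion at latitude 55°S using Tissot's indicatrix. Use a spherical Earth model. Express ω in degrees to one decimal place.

Gall–Peters is a cylindrical equal-area projection with standard parallels at ±45°. A cylindrical equal-area projection with standard parallel φ₀ has meridian scale h = cos φ / cos φ₀ and parallel scale k = cos φ₀ / cos φ (so areas are preserved, h·k = 1).
At 55°: h = 0.8112, k = 1.233; principal scales a = 1.233, b = 0.8112.
sin(ω/2) = (a − b)/(a + b) = 0.4216/2.044 = 0.2063, so ω = 2 arcsin(0.2063) ≈ 23.8°.

23.8°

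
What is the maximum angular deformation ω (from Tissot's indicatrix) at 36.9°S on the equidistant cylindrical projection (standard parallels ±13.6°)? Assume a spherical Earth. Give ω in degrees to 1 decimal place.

The equidistant cylindrical projection with φ₀ = 13.6° has h = 1 (meridians true) and k = cos φ₀ / cos φ along parallels.
At 36.9°: h = 1.000, k = 1.215; principal scales a = 1.215, b = 1.000.
sin(ω/2) = (a − b)/(a + b) = 0.2154/2.215 = 0.09724, so ω = 2 arcsin(0.09724) ≈ 11.2°.

11.2°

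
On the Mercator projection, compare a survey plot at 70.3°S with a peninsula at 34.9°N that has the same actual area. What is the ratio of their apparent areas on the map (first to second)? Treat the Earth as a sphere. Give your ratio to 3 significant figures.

Mercator is conformal with k = sec φ, so areal scale = k² = sec²φ.
At 70.3°: sec²(70.3°) = 1/0.3371² = 8.800.
At 34.9°: sec²(34.9°) = 1/0.8202² = 1.487.
Ratio = 8.800/1.487 = cos²(34.9°)/cos²(70.3°) ≈ 5.92.

5.92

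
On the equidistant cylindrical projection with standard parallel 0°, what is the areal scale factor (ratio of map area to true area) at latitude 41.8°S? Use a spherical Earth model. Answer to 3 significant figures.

1.34

In the plate carrée (x = Rλ, y = Rφ), meridians are true-scale (h = 1) and parallels are stretched by k = sec φ.
Areal scale = h·k = 1 × sec φ; at 41.8°, h = 1.000, k = 1.341, so h·k = 1.341.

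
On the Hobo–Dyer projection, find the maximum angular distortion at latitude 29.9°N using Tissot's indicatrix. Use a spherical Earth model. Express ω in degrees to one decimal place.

The Hobo–Dyer projection is cylindrical equal-area with φ₀ = 37.5°. For cylindrical equal-area with standard parallel φ₀, h = cos φ / cos φ₀ and k = cos φ₀ / cos φ, so h·k = 1.
At 29.9°: h = 1.093, k = 0.9152; principal scales a = 1.093, b = 0.9152.
sin(ω/2) = (a − b)/(a + b) = 0.1775/2.008 = 0.08842, so ω = 2 arcsin(0.08842) ≈ 10.1°.

10.1°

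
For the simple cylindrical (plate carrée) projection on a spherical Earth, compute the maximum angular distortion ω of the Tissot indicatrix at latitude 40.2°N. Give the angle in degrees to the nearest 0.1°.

For the equirectangular projection with φ₀ = 0 (plate carrée), h = 1 along meridians and k = sec φ along parallels.
At 40.2°: h = 1.000, k = 1.309; principal scales a = 1.309, b = 1.000.
sin(ω/2) = (a − b)/(a + b) = 0.3093/2.309 = 0.1339, so ω = 2 arcsin(0.1339) ≈ 15.4°.

15.4°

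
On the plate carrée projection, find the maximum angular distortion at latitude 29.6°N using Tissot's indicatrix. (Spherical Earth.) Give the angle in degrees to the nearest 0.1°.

In the plate carrée (x = Rλ, y = Rφ), meridians are true-scale (h = 1) and parallels are stretched by k = sec φ.
At 29.6°: h = 1.000, k = 1.150; principal scales a = 1.150, b = 1.000.
sin(ω/2) = (a − b)/(a + b) = 0.1501/2.150 = 0.06981, so ω = 2 arcsin(0.06981) ≈ 8.0°.

8.0°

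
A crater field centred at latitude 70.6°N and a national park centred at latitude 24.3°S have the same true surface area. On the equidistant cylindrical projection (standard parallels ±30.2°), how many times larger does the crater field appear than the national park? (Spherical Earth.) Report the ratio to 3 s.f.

2.74

In the equirectangular projection with standard parallel φ₀ = 30.2° (x = Rλ cos φ₀, y = Rφ), meridians are true-scale (h = 1) and the parallel scale is k = cos φ₀ / cos φ.
Areal scale at 70.6°: h·k = 1.000 × 2.602 = 2.602.
Areal scale at 24.3°: h·k = 1.000 × 0.9483 = 0.9483.
Ratio = 2.602/0.9483 ≈ 2.74.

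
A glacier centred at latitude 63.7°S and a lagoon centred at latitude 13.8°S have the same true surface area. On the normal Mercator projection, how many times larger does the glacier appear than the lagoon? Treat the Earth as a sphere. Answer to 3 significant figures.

4.80

Mercator is conformal with k = sec φ, so areal scale = k² = sec²φ.
At 63.7°: sec²(63.7°) = 1/0.4431² = 5.094.
At 13.8°: sec²(13.8°) = 1/0.9711² = 1.060.
Ratio = 5.094/1.060 = cos²(13.8°)/cos²(63.7°) ≈ 4.80.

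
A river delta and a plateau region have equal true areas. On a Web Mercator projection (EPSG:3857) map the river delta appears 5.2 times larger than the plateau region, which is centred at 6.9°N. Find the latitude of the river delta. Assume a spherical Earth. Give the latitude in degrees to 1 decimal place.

64.2°

On Mercator, (apparent₁)/(apparent₂) = sec²φ₁ / sec²φ₂ when true areas are equal.
cos²φ₂ / cos²φ₁ = 5.2  ⇒  cos φ₁ = cos 6.9° / √5.2 = 0.9928/2.280 = 0.4354.
φ₁ = arccos(0.4354) ≈ 64.2°.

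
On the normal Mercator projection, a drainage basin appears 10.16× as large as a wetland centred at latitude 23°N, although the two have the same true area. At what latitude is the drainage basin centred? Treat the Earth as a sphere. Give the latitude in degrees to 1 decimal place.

73.2°

For equal true areas on Mercator, apparent areas scale as sec²φ, so the ratio is cos²φ₂ / cos²φ₁.
cos²φ₂ / cos²φ₁ = 10.16  ⇒  cos φ₁ = cos 23° / √10.16 = 0.9205/3.187 = 0.2888.
φ₁ = arccos(0.2888) ≈ 73.2°.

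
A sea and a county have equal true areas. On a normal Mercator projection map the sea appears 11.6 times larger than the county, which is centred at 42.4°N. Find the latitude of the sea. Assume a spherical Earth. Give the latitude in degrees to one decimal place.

77.5°

On Mercator, (apparent₁)/(apparent₂) = sec²φ₁ / sec²φ₂ when true areas are equal.
cos²φ₂ / cos²φ₁ = 11.6  ⇒  cos φ₁ = cos 42.4° / √11.6 = 0.7385/3.406 = 0.2168.
φ₁ = arccos(0.2168) ≈ 77.5°.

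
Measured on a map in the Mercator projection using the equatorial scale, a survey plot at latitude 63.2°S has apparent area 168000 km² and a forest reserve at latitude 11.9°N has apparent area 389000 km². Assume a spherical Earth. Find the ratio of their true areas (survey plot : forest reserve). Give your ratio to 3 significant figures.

On Mercator the areal scale is sec²φ, so true area = apparent × cos²φ.
True area of survey plot: 168000 × cos²(63.2°) = 168000 × 0.2033 = 34150 km².
True area of forest reserve: 389000 × cos²(11.9°) = 389000 × 0.9575 = 372500 km².
Ratio = 34150 / 372500 ≈ 0.0917.

0.0917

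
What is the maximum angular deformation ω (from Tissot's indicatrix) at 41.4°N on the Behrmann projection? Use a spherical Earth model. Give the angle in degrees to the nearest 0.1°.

The Behrmann projection is cylindrical equal-area with φ₀ = 30°. A cylindrical equal-area projection with standard parallel φ₀ has meridian scale h = cos φ / cos φ₀ and parallel scale k = cos φ₀ / cos φ (so areas are preserved, h·k = 1).
At 41.4°: h = 0.8662, k = 1.155; principal scales a = 1.155, b = 0.8662.
sin(ω/2) = (a − b)/(a + b) = 0.2884/2.021 = 0.1427, so ω = 2 arcsin(0.1427) ≈ 16.4°.

16.4°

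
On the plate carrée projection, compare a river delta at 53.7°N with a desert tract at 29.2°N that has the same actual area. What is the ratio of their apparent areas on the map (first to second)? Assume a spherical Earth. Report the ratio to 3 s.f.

For the equirectangular projection with φ₀ = 0 (plate carrée), h = 1 along meridians and k = sec φ along parallels.
Areal scale at 53.7°: h·k = 1.000 × 1.689 = 1.689.
Areal scale at 29.2°: h·k = 1.000 × 1.146 = 1.146.
Ratio = 1.689/1.146 ≈ 1.47.

1.47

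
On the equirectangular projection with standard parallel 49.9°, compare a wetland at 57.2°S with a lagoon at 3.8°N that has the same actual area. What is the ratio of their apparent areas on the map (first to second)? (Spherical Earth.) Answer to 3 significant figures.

In the equirectangular projection with standard parallel φ₀ = 49.9° (x = Rλ cos φ₀, y = Rφ), meridians are true-scale (h = 1) and the parallel scale is k = cos φ₀ / cos φ.
Areal scale at 57.2°: h·k = 1.000 × 1.189 = 1.189.
Areal scale at 3.8°: h·k = 1.000 × 0.6455 = 0.6455.
Ratio = 1.189/0.6455 ≈ 1.84.

1.84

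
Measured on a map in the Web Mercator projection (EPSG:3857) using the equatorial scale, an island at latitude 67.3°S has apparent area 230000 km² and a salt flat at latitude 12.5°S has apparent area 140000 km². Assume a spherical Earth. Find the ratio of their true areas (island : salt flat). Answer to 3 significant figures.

Mercator's areal exaggeration is sec²φ; hence true area = (apparent area) · cos²φ.
True area of island: 230000 × cos²(67.3°) = 230000 × 0.1489 = 34250 km².
True area of salt flat: 140000 × cos²(12.5°) = 140000 × 0.9532 = 133400 km².
Ratio = 34250 / 133400 ≈ 0.257.

0.257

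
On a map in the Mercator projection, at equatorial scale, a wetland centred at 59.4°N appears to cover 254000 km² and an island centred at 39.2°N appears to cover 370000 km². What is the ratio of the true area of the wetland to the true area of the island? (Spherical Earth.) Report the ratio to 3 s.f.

0.296

Mercator's areal exaggeration is sec²φ; hence true area = (apparent area) · cos²φ.
True area of wetland: 254000 × cos²(59.4°) = 254000 × 0.2591 = 65820 km².
True area of island: 370000 × cos²(39.2°) = 370000 × 0.6005 = 222200 km².
Ratio = 65820 / 222200 ≈ 0.296.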